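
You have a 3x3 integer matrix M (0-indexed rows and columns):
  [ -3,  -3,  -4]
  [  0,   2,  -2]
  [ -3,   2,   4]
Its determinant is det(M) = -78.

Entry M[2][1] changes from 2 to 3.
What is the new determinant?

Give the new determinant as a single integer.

det is linear in row 2: changing M[2][1] by delta changes det by delta * cofactor(2,1).
Cofactor C_21 = (-1)^(2+1) * minor(2,1) = -6
Entry delta = 3 - 2 = 1
Det delta = 1 * -6 = -6
New det = -78 + -6 = -84

Answer: -84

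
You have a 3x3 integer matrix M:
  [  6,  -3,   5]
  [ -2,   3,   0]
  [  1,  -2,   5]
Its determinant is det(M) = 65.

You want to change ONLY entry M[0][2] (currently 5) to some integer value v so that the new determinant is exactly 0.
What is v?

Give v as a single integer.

det is linear in entry M[0][2]: det = old_det + (v - 5) * C_02
Cofactor C_02 = 1
Want det = 0: 65 + (v - 5) * 1 = 0
  (v - 5) = -65 / 1 = -65
  v = 5 + (-65) = -60

Answer: -60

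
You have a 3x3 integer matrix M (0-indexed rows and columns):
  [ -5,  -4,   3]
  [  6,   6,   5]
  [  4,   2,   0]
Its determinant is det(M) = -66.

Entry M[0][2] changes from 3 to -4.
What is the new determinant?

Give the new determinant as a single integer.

det is linear in row 0: changing M[0][2] by delta changes det by delta * cofactor(0,2).
Cofactor C_02 = (-1)^(0+2) * minor(0,2) = -12
Entry delta = -4 - 3 = -7
Det delta = -7 * -12 = 84
New det = -66 + 84 = 18

Answer: 18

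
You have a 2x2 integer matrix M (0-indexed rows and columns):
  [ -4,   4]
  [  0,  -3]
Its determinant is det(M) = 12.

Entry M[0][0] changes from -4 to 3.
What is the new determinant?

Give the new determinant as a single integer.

Answer: -9

Derivation:
det is linear in row 0: changing M[0][0] by delta changes det by delta * cofactor(0,0).
Cofactor C_00 = (-1)^(0+0) * minor(0,0) = -3
Entry delta = 3 - -4 = 7
Det delta = 7 * -3 = -21
New det = 12 + -21 = -9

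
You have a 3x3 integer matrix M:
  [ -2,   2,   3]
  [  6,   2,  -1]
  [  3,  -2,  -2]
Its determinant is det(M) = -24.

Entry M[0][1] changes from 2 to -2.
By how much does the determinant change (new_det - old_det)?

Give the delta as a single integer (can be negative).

Answer: -36

Derivation:
Cofactor C_01 = 9
Entry delta = -2 - 2 = -4
Det delta = entry_delta * cofactor = -4 * 9 = -36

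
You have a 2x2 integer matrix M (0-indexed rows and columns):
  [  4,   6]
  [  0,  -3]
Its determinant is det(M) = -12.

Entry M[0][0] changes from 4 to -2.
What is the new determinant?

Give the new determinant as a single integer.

Answer: 6

Derivation:
det is linear in row 0: changing M[0][0] by delta changes det by delta * cofactor(0,0).
Cofactor C_00 = (-1)^(0+0) * minor(0,0) = -3
Entry delta = -2 - 4 = -6
Det delta = -6 * -3 = 18
New det = -12 + 18 = 6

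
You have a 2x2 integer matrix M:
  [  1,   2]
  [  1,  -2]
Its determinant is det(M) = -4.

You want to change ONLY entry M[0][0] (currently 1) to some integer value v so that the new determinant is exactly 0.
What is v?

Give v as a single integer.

det is linear in entry M[0][0]: det = old_det + (v - 1) * C_00
Cofactor C_00 = -2
Want det = 0: -4 + (v - 1) * -2 = 0
  (v - 1) = 4 / -2 = -2
  v = 1 + (-2) = -1

Answer: -1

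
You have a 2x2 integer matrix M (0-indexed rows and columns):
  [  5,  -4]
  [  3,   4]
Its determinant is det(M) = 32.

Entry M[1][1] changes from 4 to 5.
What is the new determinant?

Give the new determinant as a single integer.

det is linear in row 1: changing M[1][1] by delta changes det by delta * cofactor(1,1).
Cofactor C_11 = (-1)^(1+1) * minor(1,1) = 5
Entry delta = 5 - 4 = 1
Det delta = 1 * 5 = 5
New det = 32 + 5 = 37

Answer: 37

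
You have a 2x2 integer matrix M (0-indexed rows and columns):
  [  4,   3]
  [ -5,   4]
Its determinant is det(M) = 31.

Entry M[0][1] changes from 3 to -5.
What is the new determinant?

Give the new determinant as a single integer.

Answer: -9

Derivation:
det is linear in row 0: changing M[0][1] by delta changes det by delta * cofactor(0,1).
Cofactor C_01 = (-1)^(0+1) * minor(0,1) = 5
Entry delta = -5 - 3 = -8
Det delta = -8 * 5 = -40
New det = 31 + -40 = -9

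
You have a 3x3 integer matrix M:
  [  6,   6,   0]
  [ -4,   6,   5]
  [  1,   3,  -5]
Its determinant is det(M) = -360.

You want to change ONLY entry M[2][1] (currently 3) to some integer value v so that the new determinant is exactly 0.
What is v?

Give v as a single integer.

Answer: -9

Derivation:
det is linear in entry M[2][1]: det = old_det + (v - 3) * C_21
Cofactor C_21 = -30
Want det = 0: -360 + (v - 3) * -30 = 0
  (v - 3) = 360 / -30 = -12
  v = 3 + (-12) = -9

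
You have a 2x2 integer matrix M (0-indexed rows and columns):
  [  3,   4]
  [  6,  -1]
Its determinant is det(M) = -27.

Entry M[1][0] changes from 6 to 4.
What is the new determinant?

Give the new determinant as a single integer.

det is linear in row 1: changing M[1][0] by delta changes det by delta * cofactor(1,0).
Cofactor C_10 = (-1)^(1+0) * minor(1,0) = -4
Entry delta = 4 - 6 = -2
Det delta = -2 * -4 = 8
New det = -27 + 8 = -19

Answer: -19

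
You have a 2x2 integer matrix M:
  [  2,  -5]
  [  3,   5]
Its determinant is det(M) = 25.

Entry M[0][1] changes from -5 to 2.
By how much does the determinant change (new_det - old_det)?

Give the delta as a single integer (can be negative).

Answer: -21

Derivation:
Cofactor C_01 = -3
Entry delta = 2 - -5 = 7
Det delta = entry_delta * cofactor = 7 * -3 = -21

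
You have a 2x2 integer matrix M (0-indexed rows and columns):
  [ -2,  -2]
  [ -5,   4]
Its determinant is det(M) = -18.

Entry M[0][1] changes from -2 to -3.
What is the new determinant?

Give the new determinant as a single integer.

Answer: -23

Derivation:
det is linear in row 0: changing M[0][1] by delta changes det by delta * cofactor(0,1).
Cofactor C_01 = (-1)^(0+1) * minor(0,1) = 5
Entry delta = -3 - -2 = -1
Det delta = -1 * 5 = -5
New det = -18 + -5 = -23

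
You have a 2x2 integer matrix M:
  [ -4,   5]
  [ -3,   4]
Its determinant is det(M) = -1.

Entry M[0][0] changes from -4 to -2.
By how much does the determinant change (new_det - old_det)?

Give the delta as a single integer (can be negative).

Cofactor C_00 = 4
Entry delta = -2 - -4 = 2
Det delta = entry_delta * cofactor = 2 * 4 = 8

Answer: 8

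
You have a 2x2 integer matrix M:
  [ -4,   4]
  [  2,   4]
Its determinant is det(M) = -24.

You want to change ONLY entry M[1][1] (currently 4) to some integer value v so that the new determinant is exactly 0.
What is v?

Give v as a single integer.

Answer: -2

Derivation:
det is linear in entry M[1][1]: det = old_det + (v - 4) * C_11
Cofactor C_11 = -4
Want det = 0: -24 + (v - 4) * -4 = 0
  (v - 4) = 24 / -4 = -6
  v = 4 + (-6) = -2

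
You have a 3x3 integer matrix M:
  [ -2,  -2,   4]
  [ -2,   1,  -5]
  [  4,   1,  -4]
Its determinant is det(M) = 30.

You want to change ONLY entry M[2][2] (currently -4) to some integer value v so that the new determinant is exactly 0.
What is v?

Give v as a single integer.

Answer: 1

Derivation:
det is linear in entry M[2][2]: det = old_det + (v - -4) * C_22
Cofactor C_22 = -6
Want det = 0: 30 + (v - -4) * -6 = 0
  (v - -4) = -30 / -6 = 5
  v = -4 + (5) = 1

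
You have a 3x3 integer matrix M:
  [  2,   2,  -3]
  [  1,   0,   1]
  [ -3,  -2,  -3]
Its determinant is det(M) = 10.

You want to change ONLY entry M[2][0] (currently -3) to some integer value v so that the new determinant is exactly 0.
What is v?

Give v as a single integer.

Answer: -8

Derivation:
det is linear in entry M[2][0]: det = old_det + (v - -3) * C_20
Cofactor C_20 = 2
Want det = 0: 10 + (v - -3) * 2 = 0
  (v - -3) = -10 / 2 = -5
  v = -3 + (-5) = -8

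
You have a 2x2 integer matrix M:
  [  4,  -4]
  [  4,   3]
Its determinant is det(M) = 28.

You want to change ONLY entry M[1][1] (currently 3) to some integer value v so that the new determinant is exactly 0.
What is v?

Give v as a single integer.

det is linear in entry M[1][1]: det = old_det + (v - 3) * C_11
Cofactor C_11 = 4
Want det = 0: 28 + (v - 3) * 4 = 0
  (v - 3) = -28 / 4 = -7
  v = 3 + (-7) = -4

Answer: -4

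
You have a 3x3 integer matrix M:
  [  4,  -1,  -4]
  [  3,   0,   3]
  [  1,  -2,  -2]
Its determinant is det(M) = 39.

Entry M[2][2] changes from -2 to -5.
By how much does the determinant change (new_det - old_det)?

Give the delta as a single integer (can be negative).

Cofactor C_22 = 3
Entry delta = -5 - -2 = -3
Det delta = entry_delta * cofactor = -3 * 3 = -9

Answer: -9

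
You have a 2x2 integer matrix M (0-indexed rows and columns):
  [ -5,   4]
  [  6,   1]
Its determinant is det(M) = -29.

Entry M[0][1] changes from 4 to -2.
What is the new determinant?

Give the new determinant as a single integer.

det is linear in row 0: changing M[0][1] by delta changes det by delta * cofactor(0,1).
Cofactor C_01 = (-1)^(0+1) * minor(0,1) = -6
Entry delta = -2 - 4 = -6
Det delta = -6 * -6 = 36
New det = -29 + 36 = 7

Answer: 7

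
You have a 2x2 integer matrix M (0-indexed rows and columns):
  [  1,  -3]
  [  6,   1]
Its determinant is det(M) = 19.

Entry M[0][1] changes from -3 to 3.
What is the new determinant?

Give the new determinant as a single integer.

det is linear in row 0: changing M[0][1] by delta changes det by delta * cofactor(0,1).
Cofactor C_01 = (-1)^(0+1) * minor(0,1) = -6
Entry delta = 3 - -3 = 6
Det delta = 6 * -6 = -36
New det = 19 + -36 = -17

Answer: -17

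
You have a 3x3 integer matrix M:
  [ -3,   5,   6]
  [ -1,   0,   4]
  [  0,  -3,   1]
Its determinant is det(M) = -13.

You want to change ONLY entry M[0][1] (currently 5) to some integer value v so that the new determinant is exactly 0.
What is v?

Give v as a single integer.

det is linear in entry M[0][1]: det = old_det + (v - 5) * C_01
Cofactor C_01 = 1
Want det = 0: -13 + (v - 5) * 1 = 0
  (v - 5) = 13 / 1 = 13
  v = 5 + (13) = 18

Answer: 18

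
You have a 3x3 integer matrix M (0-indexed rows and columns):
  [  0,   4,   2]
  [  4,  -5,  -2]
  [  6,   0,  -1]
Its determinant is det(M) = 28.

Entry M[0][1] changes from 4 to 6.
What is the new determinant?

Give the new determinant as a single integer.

Answer: 12

Derivation:
det is linear in row 0: changing M[0][1] by delta changes det by delta * cofactor(0,1).
Cofactor C_01 = (-1)^(0+1) * minor(0,1) = -8
Entry delta = 6 - 4 = 2
Det delta = 2 * -8 = -16
New det = 28 + -16 = 12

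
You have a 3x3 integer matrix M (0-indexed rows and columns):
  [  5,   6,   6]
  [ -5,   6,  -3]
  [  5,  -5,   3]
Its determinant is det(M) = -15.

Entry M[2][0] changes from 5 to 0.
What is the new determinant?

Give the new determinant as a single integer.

det is linear in row 2: changing M[2][0] by delta changes det by delta * cofactor(2,0).
Cofactor C_20 = (-1)^(2+0) * minor(2,0) = -54
Entry delta = 0 - 5 = -5
Det delta = -5 * -54 = 270
New det = -15 + 270 = 255

Answer: 255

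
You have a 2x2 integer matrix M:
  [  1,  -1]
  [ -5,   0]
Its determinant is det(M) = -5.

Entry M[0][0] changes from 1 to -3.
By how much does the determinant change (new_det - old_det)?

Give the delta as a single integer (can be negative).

Answer: 0

Derivation:
Cofactor C_00 = 0
Entry delta = -3 - 1 = -4
Det delta = entry_delta * cofactor = -4 * 0 = 0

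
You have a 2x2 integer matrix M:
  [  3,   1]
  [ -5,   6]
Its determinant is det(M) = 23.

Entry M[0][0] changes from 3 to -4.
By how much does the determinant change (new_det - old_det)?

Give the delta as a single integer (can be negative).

Answer: -42

Derivation:
Cofactor C_00 = 6
Entry delta = -4 - 3 = -7
Det delta = entry_delta * cofactor = -7 * 6 = -42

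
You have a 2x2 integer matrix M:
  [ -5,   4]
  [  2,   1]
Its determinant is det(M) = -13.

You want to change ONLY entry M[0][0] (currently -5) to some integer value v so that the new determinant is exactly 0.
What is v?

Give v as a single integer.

Answer: 8

Derivation:
det is linear in entry M[0][0]: det = old_det + (v - -5) * C_00
Cofactor C_00 = 1
Want det = 0: -13 + (v - -5) * 1 = 0
  (v - -5) = 13 / 1 = 13
  v = -5 + (13) = 8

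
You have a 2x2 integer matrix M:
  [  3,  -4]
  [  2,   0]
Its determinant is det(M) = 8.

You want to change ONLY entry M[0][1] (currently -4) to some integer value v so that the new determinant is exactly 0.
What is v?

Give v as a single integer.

det is linear in entry M[0][1]: det = old_det + (v - -4) * C_01
Cofactor C_01 = -2
Want det = 0: 8 + (v - -4) * -2 = 0
  (v - -4) = -8 / -2 = 4
  v = -4 + (4) = 0

Answer: 0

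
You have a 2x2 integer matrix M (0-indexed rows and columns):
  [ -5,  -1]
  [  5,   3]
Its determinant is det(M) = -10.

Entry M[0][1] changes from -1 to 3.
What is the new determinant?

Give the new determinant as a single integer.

det is linear in row 0: changing M[0][1] by delta changes det by delta * cofactor(0,1).
Cofactor C_01 = (-1)^(0+1) * minor(0,1) = -5
Entry delta = 3 - -1 = 4
Det delta = 4 * -5 = -20
New det = -10 + -20 = -30

Answer: -30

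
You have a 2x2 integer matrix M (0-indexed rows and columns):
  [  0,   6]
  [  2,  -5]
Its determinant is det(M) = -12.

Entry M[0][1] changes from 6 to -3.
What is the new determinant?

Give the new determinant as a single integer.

det is linear in row 0: changing M[0][1] by delta changes det by delta * cofactor(0,1).
Cofactor C_01 = (-1)^(0+1) * minor(0,1) = -2
Entry delta = -3 - 6 = -9
Det delta = -9 * -2 = 18
New det = -12 + 18 = 6

Answer: 6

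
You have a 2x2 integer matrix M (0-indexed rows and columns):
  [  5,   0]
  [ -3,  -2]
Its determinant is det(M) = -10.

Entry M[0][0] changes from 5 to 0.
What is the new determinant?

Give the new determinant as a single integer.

Answer: 0

Derivation:
det is linear in row 0: changing M[0][0] by delta changes det by delta * cofactor(0,0).
Cofactor C_00 = (-1)^(0+0) * minor(0,0) = -2
Entry delta = 0 - 5 = -5
Det delta = -5 * -2 = 10
New det = -10 + 10 = 0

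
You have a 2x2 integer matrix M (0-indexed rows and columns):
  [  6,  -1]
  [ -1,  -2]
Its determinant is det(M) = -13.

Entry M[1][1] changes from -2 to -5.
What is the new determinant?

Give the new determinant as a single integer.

Answer: -31

Derivation:
det is linear in row 1: changing M[1][1] by delta changes det by delta * cofactor(1,1).
Cofactor C_11 = (-1)^(1+1) * minor(1,1) = 6
Entry delta = -5 - -2 = -3
Det delta = -3 * 6 = -18
New det = -13 + -18 = -31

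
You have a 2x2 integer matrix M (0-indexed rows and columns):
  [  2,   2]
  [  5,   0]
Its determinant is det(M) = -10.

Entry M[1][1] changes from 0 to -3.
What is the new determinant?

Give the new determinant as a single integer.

det is linear in row 1: changing M[1][1] by delta changes det by delta * cofactor(1,1).
Cofactor C_11 = (-1)^(1+1) * minor(1,1) = 2
Entry delta = -3 - 0 = -3
Det delta = -3 * 2 = -6
New det = -10 + -6 = -16

Answer: -16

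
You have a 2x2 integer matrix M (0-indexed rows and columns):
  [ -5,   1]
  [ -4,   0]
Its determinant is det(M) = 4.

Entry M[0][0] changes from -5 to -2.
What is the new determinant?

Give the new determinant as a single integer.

det is linear in row 0: changing M[0][0] by delta changes det by delta * cofactor(0,0).
Cofactor C_00 = (-1)^(0+0) * minor(0,0) = 0
Entry delta = -2 - -5 = 3
Det delta = 3 * 0 = 0
New det = 4 + 0 = 4

Answer: 4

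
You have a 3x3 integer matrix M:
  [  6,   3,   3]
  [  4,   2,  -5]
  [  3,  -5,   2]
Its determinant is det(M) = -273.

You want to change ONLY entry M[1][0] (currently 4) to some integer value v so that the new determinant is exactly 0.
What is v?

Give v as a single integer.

det is linear in entry M[1][0]: det = old_det + (v - 4) * C_10
Cofactor C_10 = -21
Want det = 0: -273 + (v - 4) * -21 = 0
  (v - 4) = 273 / -21 = -13
  v = 4 + (-13) = -9

Answer: -9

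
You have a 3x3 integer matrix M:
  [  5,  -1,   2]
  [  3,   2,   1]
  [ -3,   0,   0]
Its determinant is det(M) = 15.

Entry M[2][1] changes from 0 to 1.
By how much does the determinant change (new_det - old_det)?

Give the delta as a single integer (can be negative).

Answer: 1

Derivation:
Cofactor C_21 = 1
Entry delta = 1 - 0 = 1
Det delta = entry_delta * cofactor = 1 * 1 = 1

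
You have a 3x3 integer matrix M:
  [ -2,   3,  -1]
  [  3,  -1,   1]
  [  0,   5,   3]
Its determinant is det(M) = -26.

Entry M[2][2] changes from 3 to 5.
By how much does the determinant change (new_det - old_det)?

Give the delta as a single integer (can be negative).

Answer: -14

Derivation:
Cofactor C_22 = -7
Entry delta = 5 - 3 = 2
Det delta = entry_delta * cofactor = 2 * -7 = -14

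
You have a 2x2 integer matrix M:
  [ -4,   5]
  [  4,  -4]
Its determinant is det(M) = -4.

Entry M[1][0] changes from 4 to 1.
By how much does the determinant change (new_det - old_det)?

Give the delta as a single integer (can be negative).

Answer: 15

Derivation:
Cofactor C_10 = -5
Entry delta = 1 - 4 = -3
Det delta = entry_delta * cofactor = -3 * -5 = 15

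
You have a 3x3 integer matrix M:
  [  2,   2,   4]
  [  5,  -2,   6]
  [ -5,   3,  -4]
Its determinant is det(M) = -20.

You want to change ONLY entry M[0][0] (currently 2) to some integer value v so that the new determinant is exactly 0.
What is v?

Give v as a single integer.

Answer: 0

Derivation:
det is linear in entry M[0][0]: det = old_det + (v - 2) * C_00
Cofactor C_00 = -10
Want det = 0: -20 + (v - 2) * -10 = 0
  (v - 2) = 20 / -10 = -2
  v = 2 + (-2) = 0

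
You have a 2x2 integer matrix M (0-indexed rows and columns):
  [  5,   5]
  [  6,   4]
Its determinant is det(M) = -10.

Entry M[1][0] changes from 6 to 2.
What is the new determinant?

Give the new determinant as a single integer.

det is linear in row 1: changing M[1][0] by delta changes det by delta * cofactor(1,0).
Cofactor C_10 = (-1)^(1+0) * minor(1,0) = -5
Entry delta = 2 - 6 = -4
Det delta = -4 * -5 = 20
New det = -10 + 20 = 10

Answer: 10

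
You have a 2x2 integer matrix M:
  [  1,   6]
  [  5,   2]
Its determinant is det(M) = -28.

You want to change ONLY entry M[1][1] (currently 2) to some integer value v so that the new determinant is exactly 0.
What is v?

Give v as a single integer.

Answer: 30

Derivation:
det is linear in entry M[1][1]: det = old_det + (v - 2) * C_11
Cofactor C_11 = 1
Want det = 0: -28 + (v - 2) * 1 = 0
  (v - 2) = 28 / 1 = 28
  v = 2 + (28) = 30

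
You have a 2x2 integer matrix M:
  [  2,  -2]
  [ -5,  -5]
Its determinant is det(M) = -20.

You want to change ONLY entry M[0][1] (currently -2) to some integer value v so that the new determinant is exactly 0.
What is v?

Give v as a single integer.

det is linear in entry M[0][1]: det = old_det + (v - -2) * C_01
Cofactor C_01 = 5
Want det = 0: -20 + (v - -2) * 5 = 0
  (v - -2) = 20 / 5 = 4
  v = -2 + (4) = 2

Answer: 2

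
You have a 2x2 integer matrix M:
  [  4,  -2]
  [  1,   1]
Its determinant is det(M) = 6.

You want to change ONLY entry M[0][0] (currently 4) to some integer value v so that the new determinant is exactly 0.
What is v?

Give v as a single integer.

Answer: -2

Derivation:
det is linear in entry M[0][0]: det = old_det + (v - 4) * C_00
Cofactor C_00 = 1
Want det = 0: 6 + (v - 4) * 1 = 0
  (v - 4) = -6 / 1 = -6
  v = 4 + (-6) = -2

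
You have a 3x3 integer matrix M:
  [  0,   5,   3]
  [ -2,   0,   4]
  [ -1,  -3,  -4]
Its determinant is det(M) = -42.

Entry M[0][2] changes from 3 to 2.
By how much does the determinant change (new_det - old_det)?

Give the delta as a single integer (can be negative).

Answer: -6

Derivation:
Cofactor C_02 = 6
Entry delta = 2 - 3 = -1
Det delta = entry_delta * cofactor = -1 * 6 = -6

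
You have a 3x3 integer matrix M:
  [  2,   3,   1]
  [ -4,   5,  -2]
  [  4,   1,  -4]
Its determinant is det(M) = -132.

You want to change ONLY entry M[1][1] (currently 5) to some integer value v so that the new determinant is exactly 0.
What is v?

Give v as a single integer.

Answer: -6

Derivation:
det is linear in entry M[1][1]: det = old_det + (v - 5) * C_11
Cofactor C_11 = -12
Want det = 0: -132 + (v - 5) * -12 = 0
  (v - 5) = 132 / -12 = -11
  v = 5 + (-11) = -6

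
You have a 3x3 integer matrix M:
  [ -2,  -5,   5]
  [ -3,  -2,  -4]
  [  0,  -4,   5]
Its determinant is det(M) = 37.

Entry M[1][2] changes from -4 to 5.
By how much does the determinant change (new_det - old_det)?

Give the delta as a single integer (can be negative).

Cofactor C_12 = -8
Entry delta = 5 - -4 = 9
Det delta = entry_delta * cofactor = 9 * -8 = -72

Answer: -72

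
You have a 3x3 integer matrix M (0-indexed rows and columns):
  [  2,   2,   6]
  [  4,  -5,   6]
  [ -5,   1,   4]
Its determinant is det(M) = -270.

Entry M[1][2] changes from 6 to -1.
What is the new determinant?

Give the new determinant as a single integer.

Answer: -186

Derivation:
det is linear in row 1: changing M[1][2] by delta changes det by delta * cofactor(1,2).
Cofactor C_12 = (-1)^(1+2) * minor(1,2) = -12
Entry delta = -1 - 6 = -7
Det delta = -7 * -12 = 84
New det = -270 + 84 = -186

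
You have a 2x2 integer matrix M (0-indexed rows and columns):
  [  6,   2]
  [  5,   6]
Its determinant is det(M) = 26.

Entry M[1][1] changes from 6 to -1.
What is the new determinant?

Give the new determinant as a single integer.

det is linear in row 1: changing M[1][1] by delta changes det by delta * cofactor(1,1).
Cofactor C_11 = (-1)^(1+1) * minor(1,1) = 6
Entry delta = -1 - 6 = -7
Det delta = -7 * 6 = -42
New det = 26 + -42 = -16

Answer: -16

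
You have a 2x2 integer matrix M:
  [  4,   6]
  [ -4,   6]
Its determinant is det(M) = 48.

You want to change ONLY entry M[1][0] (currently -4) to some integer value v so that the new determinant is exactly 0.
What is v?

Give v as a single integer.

det is linear in entry M[1][0]: det = old_det + (v - -4) * C_10
Cofactor C_10 = -6
Want det = 0: 48 + (v - -4) * -6 = 0
  (v - -4) = -48 / -6 = 8
  v = -4 + (8) = 4

Answer: 4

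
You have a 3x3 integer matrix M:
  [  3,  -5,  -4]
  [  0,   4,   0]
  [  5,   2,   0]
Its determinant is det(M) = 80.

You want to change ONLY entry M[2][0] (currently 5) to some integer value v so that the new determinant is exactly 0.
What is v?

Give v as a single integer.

Answer: 0

Derivation:
det is linear in entry M[2][0]: det = old_det + (v - 5) * C_20
Cofactor C_20 = 16
Want det = 0: 80 + (v - 5) * 16 = 0
  (v - 5) = -80 / 16 = -5
  v = 5 + (-5) = 0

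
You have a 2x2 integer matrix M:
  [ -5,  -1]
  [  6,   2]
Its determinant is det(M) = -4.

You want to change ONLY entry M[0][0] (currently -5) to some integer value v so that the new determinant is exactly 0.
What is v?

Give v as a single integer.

det is linear in entry M[0][0]: det = old_det + (v - -5) * C_00
Cofactor C_00 = 2
Want det = 0: -4 + (v - -5) * 2 = 0
  (v - -5) = 4 / 2 = 2
  v = -5 + (2) = -3

Answer: -3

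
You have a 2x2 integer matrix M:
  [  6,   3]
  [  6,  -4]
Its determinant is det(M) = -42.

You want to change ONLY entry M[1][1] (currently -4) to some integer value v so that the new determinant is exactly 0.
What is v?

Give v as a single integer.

Answer: 3

Derivation:
det is linear in entry M[1][1]: det = old_det + (v - -4) * C_11
Cofactor C_11 = 6
Want det = 0: -42 + (v - -4) * 6 = 0
  (v - -4) = 42 / 6 = 7
  v = -4 + (7) = 3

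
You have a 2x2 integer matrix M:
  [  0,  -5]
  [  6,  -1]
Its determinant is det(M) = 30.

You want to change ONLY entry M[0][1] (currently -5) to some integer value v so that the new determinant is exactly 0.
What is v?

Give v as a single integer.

Answer: 0

Derivation:
det is linear in entry M[0][1]: det = old_det + (v - -5) * C_01
Cofactor C_01 = -6
Want det = 0: 30 + (v - -5) * -6 = 0
  (v - -5) = -30 / -6 = 5
  v = -5 + (5) = 0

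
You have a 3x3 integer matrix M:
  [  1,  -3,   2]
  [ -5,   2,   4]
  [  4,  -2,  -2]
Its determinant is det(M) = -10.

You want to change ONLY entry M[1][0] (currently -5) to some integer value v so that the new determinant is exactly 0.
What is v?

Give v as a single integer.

det is linear in entry M[1][0]: det = old_det + (v - -5) * C_10
Cofactor C_10 = -10
Want det = 0: -10 + (v - -5) * -10 = 0
  (v - -5) = 10 / -10 = -1
  v = -5 + (-1) = -6

Answer: -6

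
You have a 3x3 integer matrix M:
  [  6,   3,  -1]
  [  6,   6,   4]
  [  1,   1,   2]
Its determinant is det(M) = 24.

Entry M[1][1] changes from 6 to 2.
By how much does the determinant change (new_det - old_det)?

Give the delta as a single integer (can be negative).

Answer: -52

Derivation:
Cofactor C_11 = 13
Entry delta = 2 - 6 = -4
Det delta = entry_delta * cofactor = -4 * 13 = -52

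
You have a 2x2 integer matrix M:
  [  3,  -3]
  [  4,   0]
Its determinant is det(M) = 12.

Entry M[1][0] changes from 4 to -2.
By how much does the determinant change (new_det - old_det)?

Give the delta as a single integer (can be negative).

Cofactor C_10 = 3
Entry delta = -2 - 4 = -6
Det delta = entry_delta * cofactor = -6 * 3 = -18

Answer: -18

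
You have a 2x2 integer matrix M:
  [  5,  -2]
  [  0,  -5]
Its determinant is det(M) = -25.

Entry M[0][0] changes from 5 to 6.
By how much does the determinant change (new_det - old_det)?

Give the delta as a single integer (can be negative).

Cofactor C_00 = -5
Entry delta = 6 - 5 = 1
Det delta = entry_delta * cofactor = 1 * -5 = -5

Answer: -5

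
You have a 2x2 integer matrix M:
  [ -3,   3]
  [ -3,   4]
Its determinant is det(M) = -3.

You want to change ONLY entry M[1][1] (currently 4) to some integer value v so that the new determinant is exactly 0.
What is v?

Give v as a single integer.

det is linear in entry M[1][1]: det = old_det + (v - 4) * C_11
Cofactor C_11 = -3
Want det = 0: -3 + (v - 4) * -3 = 0
  (v - 4) = 3 / -3 = -1
  v = 4 + (-1) = 3

Answer: 3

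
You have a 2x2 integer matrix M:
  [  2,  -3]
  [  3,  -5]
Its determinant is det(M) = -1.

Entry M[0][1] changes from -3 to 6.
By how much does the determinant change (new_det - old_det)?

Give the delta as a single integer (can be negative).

Answer: -27

Derivation:
Cofactor C_01 = -3
Entry delta = 6 - -3 = 9
Det delta = entry_delta * cofactor = 9 * -3 = -27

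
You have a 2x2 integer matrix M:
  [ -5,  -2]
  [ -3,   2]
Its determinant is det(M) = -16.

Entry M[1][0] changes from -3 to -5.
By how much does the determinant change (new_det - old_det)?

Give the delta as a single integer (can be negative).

Cofactor C_10 = 2
Entry delta = -5 - -3 = -2
Det delta = entry_delta * cofactor = -2 * 2 = -4

Answer: -4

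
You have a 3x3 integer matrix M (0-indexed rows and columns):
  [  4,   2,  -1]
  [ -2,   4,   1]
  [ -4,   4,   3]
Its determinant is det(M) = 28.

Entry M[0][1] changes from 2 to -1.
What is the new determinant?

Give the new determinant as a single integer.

Answer: 22

Derivation:
det is linear in row 0: changing M[0][1] by delta changes det by delta * cofactor(0,1).
Cofactor C_01 = (-1)^(0+1) * minor(0,1) = 2
Entry delta = -1 - 2 = -3
Det delta = -3 * 2 = -6
New det = 28 + -6 = 22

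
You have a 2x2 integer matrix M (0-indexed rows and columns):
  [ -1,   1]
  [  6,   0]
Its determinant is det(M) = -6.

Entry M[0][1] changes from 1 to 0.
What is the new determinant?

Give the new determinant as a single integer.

Answer: 0

Derivation:
det is linear in row 0: changing M[0][1] by delta changes det by delta * cofactor(0,1).
Cofactor C_01 = (-1)^(0+1) * minor(0,1) = -6
Entry delta = 0 - 1 = -1
Det delta = -1 * -6 = 6
New det = -6 + 6 = 0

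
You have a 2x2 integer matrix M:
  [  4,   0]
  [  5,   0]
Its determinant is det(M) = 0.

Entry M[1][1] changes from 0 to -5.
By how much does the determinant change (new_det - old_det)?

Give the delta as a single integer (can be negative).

Cofactor C_11 = 4
Entry delta = -5 - 0 = -5
Det delta = entry_delta * cofactor = -5 * 4 = -20

Answer: -20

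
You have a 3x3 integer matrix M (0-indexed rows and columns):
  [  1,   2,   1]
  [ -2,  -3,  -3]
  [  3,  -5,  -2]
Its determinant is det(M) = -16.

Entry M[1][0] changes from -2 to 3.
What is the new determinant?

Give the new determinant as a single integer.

det is linear in row 1: changing M[1][0] by delta changes det by delta * cofactor(1,0).
Cofactor C_10 = (-1)^(1+0) * minor(1,0) = -1
Entry delta = 3 - -2 = 5
Det delta = 5 * -1 = -5
New det = -16 + -5 = -21

Answer: -21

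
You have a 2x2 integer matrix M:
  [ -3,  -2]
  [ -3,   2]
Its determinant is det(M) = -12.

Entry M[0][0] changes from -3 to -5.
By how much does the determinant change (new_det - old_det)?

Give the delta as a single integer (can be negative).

Answer: -4

Derivation:
Cofactor C_00 = 2
Entry delta = -5 - -3 = -2
Det delta = entry_delta * cofactor = -2 * 2 = -4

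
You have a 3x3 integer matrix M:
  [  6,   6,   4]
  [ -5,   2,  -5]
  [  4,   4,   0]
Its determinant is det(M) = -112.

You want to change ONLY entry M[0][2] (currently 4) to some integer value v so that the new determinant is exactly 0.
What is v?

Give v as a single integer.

Answer: 0

Derivation:
det is linear in entry M[0][2]: det = old_det + (v - 4) * C_02
Cofactor C_02 = -28
Want det = 0: -112 + (v - 4) * -28 = 0
  (v - 4) = 112 / -28 = -4
  v = 4 + (-4) = 0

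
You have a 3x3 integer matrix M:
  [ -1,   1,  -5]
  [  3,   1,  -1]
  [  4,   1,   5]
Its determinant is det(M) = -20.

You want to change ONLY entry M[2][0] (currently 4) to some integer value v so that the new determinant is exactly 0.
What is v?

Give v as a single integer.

det is linear in entry M[2][0]: det = old_det + (v - 4) * C_20
Cofactor C_20 = 4
Want det = 0: -20 + (v - 4) * 4 = 0
  (v - 4) = 20 / 4 = 5
  v = 4 + (5) = 9

Answer: 9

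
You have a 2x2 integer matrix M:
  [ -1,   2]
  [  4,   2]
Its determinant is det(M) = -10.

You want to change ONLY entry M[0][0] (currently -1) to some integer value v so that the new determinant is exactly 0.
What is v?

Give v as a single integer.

det is linear in entry M[0][0]: det = old_det + (v - -1) * C_00
Cofactor C_00 = 2
Want det = 0: -10 + (v - -1) * 2 = 0
  (v - -1) = 10 / 2 = 5
  v = -1 + (5) = 4

Answer: 4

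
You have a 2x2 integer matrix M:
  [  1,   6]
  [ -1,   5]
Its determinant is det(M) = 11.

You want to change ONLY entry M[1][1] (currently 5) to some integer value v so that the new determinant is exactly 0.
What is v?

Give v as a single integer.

Answer: -6

Derivation:
det is linear in entry M[1][1]: det = old_det + (v - 5) * C_11
Cofactor C_11 = 1
Want det = 0: 11 + (v - 5) * 1 = 0
  (v - 5) = -11 / 1 = -11
  v = 5 + (-11) = -6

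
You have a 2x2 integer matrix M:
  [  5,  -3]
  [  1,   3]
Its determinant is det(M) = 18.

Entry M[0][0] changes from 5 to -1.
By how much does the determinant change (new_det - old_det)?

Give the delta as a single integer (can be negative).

Cofactor C_00 = 3
Entry delta = -1 - 5 = -6
Det delta = entry_delta * cofactor = -6 * 3 = -18

Answer: -18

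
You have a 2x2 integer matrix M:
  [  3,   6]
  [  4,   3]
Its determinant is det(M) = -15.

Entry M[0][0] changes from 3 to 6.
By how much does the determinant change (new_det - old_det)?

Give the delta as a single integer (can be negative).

Answer: 9

Derivation:
Cofactor C_00 = 3
Entry delta = 6 - 3 = 3
Det delta = entry_delta * cofactor = 3 * 3 = 9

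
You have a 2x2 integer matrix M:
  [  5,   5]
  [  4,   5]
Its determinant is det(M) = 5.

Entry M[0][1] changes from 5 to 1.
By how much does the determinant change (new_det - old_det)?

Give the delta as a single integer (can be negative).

Answer: 16

Derivation:
Cofactor C_01 = -4
Entry delta = 1 - 5 = -4
Det delta = entry_delta * cofactor = -4 * -4 = 16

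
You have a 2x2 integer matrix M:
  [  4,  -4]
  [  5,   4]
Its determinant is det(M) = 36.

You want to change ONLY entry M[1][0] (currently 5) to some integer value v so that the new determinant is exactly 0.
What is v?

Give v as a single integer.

det is linear in entry M[1][0]: det = old_det + (v - 5) * C_10
Cofactor C_10 = 4
Want det = 0: 36 + (v - 5) * 4 = 0
  (v - 5) = -36 / 4 = -9
  v = 5 + (-9) = -4

Answer: -4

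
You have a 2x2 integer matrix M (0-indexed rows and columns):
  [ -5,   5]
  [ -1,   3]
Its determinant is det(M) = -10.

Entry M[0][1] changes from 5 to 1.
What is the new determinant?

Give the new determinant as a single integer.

Answer: -14

Derivation:
det is linear in row 0: changing M[0][1] by delta changes det by delta * cofactor(0,1).
Cofactor C_01 = (-1)^(0+1) * minor(0,1) = 1
Entry delta = 1 - 5 = -4
Det delta = -4 * 1 = -4
New det = -10 + -4 = -14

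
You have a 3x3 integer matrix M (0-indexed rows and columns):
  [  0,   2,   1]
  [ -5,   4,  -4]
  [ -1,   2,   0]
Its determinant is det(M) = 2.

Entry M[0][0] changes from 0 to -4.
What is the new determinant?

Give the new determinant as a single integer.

det is linear in row 0: changing M[0][0] by delta changes det by delta * cofactor(0,0).
Cofactor C_00 = (-1)^(0+0) * minor(0,0) = 8
Entry delta = -4 - 0 = -4
Det delta = -4 * 8 = -32
New det = 2 + -32 = -30

Answer: -30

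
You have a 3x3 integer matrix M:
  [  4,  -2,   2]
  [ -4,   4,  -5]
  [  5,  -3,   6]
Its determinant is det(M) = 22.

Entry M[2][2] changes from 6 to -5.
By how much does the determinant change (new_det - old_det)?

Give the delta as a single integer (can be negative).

Cofactor C_22 = 8
Entry delta = -5 - 6 = -11
Det delta = entry_delta * cofactor = -11 * 8 = -88

Answer: -88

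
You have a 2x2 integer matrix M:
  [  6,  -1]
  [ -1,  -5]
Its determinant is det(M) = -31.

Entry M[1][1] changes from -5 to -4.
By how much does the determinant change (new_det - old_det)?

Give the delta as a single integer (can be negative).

Cofactor C_11 = 6
Entry delta = -4 - -5 = 1
Det delta = entry_delta * cofactor = 1 * 6 = 6

Answer: 6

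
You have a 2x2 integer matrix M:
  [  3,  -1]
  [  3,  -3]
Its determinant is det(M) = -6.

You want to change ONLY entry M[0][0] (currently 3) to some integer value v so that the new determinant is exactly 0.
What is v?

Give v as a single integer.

det is linear in entry M[0][0]: det = old_det + (v - 3) * C_00
Cofactor C_00 = -3
Want det = 0: -6 + (v - 3) * -3 = 0
  (v - 3) = 6 / -3 = -2
  v = 3 + (-2) = 1

Answer: 1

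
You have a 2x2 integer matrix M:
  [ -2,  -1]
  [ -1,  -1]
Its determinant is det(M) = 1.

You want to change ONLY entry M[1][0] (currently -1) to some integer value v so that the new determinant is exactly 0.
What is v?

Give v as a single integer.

Answer: -2

Derivation:
det is linear in entry M[1][0]: det = old_det + (v - -1) * C_10
Cofactor C_10 = 1
Want det = 0: 1 + (v - -1) * 1 = 0
  (v - -1) = -1 / 1 = -1
  v = -1 + (-1) = -2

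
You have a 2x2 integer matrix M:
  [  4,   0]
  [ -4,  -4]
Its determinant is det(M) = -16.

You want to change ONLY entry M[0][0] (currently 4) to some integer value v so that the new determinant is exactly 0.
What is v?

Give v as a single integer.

Answer: 0

Derivation:
det is linear in entry M[0][0]: det = old_det + (v - 4) * C_00
Cofactor C_00 = -4
Want det = 0: -16 + (v - 4) * -4 = 0
  (v - 4) = 16 / -4 = -4
  v = 4 + (-4) = 0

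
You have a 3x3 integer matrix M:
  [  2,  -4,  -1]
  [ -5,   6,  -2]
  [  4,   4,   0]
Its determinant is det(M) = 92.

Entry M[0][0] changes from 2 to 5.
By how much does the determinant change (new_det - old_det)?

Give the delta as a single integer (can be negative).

Answer: 24

Derivation:
Cofactor C_00 = 8
Entry delta = 5 - 2 = 3
Det delta = entry_delta * cofactor = 3 * 8 = 24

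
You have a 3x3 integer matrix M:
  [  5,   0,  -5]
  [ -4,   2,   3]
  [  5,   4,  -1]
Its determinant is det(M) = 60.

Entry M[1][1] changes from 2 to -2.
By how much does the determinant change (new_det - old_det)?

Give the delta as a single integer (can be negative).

Answer: -80

Derivation:
Cofactor C_11 = 20
Entry delta = -2 - 2 = -4
Det delta = entry_delta * cofactor = -4 * 20 = -80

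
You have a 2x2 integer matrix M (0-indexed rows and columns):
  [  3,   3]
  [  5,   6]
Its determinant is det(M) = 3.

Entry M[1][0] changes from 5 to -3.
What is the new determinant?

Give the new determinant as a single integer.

det is linear in row 1: changing M[1][0] by delta changes det by delta * cofactor(1,0).
Cofactor C_10 = (-1)^(1+0) * minor(1,0) = -3
Entry delta = -3 - 5 = -8
Det delta = -8 * -3 = 24
New det = 3 + 24 = 27

Answer: 27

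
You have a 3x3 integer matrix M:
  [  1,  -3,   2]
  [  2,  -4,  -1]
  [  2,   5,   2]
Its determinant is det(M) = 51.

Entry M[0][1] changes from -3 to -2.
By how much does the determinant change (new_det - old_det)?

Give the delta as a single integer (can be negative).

Answer: -6

Derivation:
Cofactor C_01 = -6
Entry delta = -2 - -3 = 1
Det delta = entry_delta * cofactor = 1 * -6 = -6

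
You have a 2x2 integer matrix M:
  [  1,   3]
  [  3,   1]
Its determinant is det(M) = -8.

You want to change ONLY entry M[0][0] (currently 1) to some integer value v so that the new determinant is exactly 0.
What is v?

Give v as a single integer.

Answer: 9

Derivation:
det is linear in entry M[0][0]: det = old_det + (v - 1) * C_00
Cofactor C_00 = 1
Want det = 0: -8 + (v - 1) * 1 = 0
  (v - 1) = 8 / 1 = 8
  v = 1 + (8) = 9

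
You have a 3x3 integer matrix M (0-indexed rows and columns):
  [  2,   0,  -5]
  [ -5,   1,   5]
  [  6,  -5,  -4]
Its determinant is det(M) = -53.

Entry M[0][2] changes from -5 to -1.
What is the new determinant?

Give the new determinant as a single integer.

Answer: 23

Derivation:
det is linear in row 0: changing M[0][2] by delta changes det by delta * cofactor(0,2).
Cofactor C_02 = (-1)^(0+2) * minor(0,2) = 19
Entry delta = -1 - -5 = 4
Det delta = 4 * 19 = 76
New det = -53 + 76 = 23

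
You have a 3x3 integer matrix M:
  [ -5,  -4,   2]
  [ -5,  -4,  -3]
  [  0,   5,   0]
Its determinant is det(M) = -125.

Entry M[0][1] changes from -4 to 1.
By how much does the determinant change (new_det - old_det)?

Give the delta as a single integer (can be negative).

Cofactor C_01 = 0
Entry delta = 1 - -4 = 5
Det delta = entry_delta * cofactor = 5 * 0 = 0

Answer: 0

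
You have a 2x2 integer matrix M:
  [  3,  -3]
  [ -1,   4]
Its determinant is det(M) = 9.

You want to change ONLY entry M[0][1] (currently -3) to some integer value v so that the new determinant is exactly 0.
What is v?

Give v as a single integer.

Answer: -12

Derivation:
det is linear in entry M[0][1]: det = old_det + (v - -3) * C_01
Cofactor C_01 = 1
Want det = 0: 9 + (v - -3) * 1 = 0
  (v - -3) = -9 / 1 = -9
  v = -3 + (-9) = -12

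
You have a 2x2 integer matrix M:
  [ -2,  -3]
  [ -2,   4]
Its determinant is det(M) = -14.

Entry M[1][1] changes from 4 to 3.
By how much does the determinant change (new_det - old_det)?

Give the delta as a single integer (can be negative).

Answer: 2

Derivation:
Cofactor C_11 = -2
Entry delta = 3 - 4 = -1
Det delta = entry_delta * cofactor = -1 * -2 = 2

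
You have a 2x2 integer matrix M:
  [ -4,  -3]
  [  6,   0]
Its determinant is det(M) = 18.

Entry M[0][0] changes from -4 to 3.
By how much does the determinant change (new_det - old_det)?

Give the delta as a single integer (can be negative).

Answer: 0

Derivation:
Cofactor C_00 = 0
Entry delta = 3 - -4 = 7
Det delta = entry_delta * cofactor = 7 * 0 = 0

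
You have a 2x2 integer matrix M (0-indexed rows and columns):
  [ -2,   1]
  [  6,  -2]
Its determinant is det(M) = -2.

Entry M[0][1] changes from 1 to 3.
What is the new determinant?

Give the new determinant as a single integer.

det is linear in row 0: changing M[0][1] by delta changes det by delta * cofactor(0,1).
Cofactor C_01 = (-1)^(0+1) * minor(0,1) = -6
Entry delta = 3 - 1 = 2
Det delta = 2 * -6 = -12
New det = -2 + -12 = -14

Answer: -14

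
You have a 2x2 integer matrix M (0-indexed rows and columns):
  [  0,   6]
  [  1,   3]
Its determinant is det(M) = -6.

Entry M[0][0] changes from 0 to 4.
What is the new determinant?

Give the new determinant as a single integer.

det is linear in row 0: changing M[0][0] by delta changes det by delta * cofactor(0,0).
Cofactor C_00 = (-1)^(0+0) * minor(0,0) = 3
Entry delta = 4 - 0 = 4
Det delta = 4 * 3 = 12
New det = -6 + 12 = 6

Answer: 6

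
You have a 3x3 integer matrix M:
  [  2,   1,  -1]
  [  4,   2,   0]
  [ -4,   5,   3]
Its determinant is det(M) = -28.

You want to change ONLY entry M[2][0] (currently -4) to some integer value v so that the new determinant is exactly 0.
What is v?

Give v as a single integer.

det is linear in entry M[2][0]: det = old_det + (v - -4) * C_20
Cofactor C_20 = 2
Want det = 0: -28 + (v - -4) * 2 = 0
  (v - -4) = 28 / 2 = 14
  v = -4 + (14) = 10

Answer: 10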